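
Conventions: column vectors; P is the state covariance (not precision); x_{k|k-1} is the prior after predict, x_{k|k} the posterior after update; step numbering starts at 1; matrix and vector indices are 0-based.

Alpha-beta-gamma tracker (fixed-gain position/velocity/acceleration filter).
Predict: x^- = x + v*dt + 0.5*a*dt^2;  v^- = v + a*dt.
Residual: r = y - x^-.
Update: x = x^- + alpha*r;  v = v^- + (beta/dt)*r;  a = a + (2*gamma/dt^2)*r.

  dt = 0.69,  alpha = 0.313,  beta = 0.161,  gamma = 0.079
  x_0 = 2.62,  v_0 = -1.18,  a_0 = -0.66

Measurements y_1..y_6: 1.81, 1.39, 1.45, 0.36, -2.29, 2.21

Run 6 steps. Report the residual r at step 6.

step 1: x_pred=1.6487  r=0.1613  x^+=1.6992  v^+=-1.5978  a^+=-0.6065
step 2: x_pred=0.4524  r=0.9376  x^+=0.7458  v^+=-1.7974  a^+=-0.2953
step 3: x_pred=-0.5647  r=2.0147  x^+=0.0659  v^+=-1.5311  a^+=0.3733
step 4: x_pred=-0.9017  r=1.2617  x^+=-0.5068  v^+=-0.9791  a^+=0.7920
step 5: x_pred=-0.9938  r=-1.2962  x^+=-1.3995  v^+=-0.7351  a^+=0.3619
step 6: x_pred=-1.8206  r=4.0306  x^+=-0.5590  v^+=0.4551  a^+=1.6995

resid = 4.0306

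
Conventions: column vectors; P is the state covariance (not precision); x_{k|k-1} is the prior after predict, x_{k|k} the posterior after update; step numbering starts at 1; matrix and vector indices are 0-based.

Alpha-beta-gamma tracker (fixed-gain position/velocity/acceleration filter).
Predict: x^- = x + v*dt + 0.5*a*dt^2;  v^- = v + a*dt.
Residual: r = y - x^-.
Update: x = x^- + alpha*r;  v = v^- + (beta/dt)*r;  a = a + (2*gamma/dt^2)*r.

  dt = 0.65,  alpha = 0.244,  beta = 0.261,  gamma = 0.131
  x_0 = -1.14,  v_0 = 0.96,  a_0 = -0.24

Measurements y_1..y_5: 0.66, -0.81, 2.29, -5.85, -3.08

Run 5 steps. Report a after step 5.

step 1: x_pred=-0.5667  r=1.2267  x^+=-0.2674  v^+=1.2966  a^+=0.5207
step 2: x_pred=0.6854  r=-1.4954  x^+=0.3205  v^+=1.0346  a^+=-0.4066
step 3: x_pred=0.9071  r=1.3829  x^+=1.2445  v^+=1.3256  a^+=0.4510
step 4: x_pred=2.2014  r=-8.0514  x^+=0.2369  v^+=-1.6143  a^+=-4.5419
step 5: x_pred=-1.7719  r=-1.3081  x^+=-2.0911  v^+=-5.0917  a^+=-5.3530

a_post = -5.3530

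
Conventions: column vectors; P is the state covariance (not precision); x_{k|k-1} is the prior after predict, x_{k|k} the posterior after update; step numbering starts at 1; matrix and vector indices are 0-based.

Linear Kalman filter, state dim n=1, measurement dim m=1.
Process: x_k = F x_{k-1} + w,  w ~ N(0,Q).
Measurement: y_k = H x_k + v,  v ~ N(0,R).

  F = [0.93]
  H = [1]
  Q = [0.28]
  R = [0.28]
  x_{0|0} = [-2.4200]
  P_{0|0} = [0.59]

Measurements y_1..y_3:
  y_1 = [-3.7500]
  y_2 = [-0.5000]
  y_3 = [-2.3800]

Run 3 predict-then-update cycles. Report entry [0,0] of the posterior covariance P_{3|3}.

step 1: x^-=[-2.2506]  P^-=[0.7903]  S=[1.0703]  K=[0.7384]  nu=[-1.4994]  x^+=[-3.3577]  P^+=[0.2067]
step 2: x^-=[-3.1227]  P^-=[0.4588]  S=[0.7388]  K=[0.6210]  nu=[2.6227]  x^+=[-1.4940]  P^+=[0.1739]
step 3: x^-=[-1.3894]  P^-=[0.4304]  S=[0.7104]  K=[0.6059]  nu=[-0.9906]  x^+=[-1.9896]  P^+=[0.1696]

P_post[0,0] = 0.1696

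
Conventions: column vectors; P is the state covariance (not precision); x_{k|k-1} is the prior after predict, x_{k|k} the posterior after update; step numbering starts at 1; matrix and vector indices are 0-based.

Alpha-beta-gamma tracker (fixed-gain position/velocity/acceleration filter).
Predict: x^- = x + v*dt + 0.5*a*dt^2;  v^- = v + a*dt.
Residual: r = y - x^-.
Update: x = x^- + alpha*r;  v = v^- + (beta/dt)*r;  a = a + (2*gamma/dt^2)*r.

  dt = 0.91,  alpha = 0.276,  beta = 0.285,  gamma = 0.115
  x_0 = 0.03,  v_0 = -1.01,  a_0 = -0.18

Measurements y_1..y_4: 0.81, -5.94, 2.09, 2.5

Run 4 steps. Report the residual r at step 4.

resid = 5.6260

step 1: x_pred=-0.9636  r=1.7736  x^+=-0.4741  v^+=-0.6183  a^+=0.3126
step 2: x_pred=-0.9073  r=-5.0327  x^+=-2.2964  v^+=-1.9100  a^+=-1.0852
step 3: x_pred=-4.4838  r=6.5738  x^+=-2.6694  v^+=-0.8387  a^+=0.7407
step 4: x_pred=-3.1260  r=5.6260  x^+=-1.5732  v^+=1.5973  a^+=2.3032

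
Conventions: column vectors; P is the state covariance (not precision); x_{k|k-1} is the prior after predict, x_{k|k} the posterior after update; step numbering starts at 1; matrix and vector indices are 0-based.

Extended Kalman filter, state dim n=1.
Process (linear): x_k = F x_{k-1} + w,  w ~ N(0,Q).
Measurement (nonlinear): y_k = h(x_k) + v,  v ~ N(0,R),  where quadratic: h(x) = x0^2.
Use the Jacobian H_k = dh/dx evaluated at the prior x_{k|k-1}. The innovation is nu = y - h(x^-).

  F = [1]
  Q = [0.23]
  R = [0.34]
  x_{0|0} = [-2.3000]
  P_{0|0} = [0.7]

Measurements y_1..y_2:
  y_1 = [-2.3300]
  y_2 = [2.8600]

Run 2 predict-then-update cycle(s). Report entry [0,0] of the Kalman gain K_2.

K[0,0] = -0.4214

step 1: x^-=[-2.3000]  P^-=[0.9300]  H_jac=[-4.6000]  S=[20.0188]  K=[-0.2137]  nu=[-7.6200]  x^+=[-0.6716]  P^+=[0.0158]
step 2: x^-=[-0.6716]  P^-=[0.2458]  H_jac=[-1.3432]  S=[0.7835]  K=[-0.4214]  nu=[2.4089]  x^+=[-1.6867]  P^+=[0.1067]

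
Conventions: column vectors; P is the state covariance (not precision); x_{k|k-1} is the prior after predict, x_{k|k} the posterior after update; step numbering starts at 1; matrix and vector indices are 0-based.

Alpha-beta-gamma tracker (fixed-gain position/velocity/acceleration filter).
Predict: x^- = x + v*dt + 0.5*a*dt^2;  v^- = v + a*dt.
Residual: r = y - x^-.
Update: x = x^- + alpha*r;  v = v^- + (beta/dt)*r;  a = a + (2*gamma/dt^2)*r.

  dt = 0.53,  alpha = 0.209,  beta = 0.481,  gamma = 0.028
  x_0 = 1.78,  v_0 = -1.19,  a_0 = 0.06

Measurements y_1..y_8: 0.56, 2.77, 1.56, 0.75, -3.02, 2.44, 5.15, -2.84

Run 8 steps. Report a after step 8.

step 1: x_pred=1.1577  r=-0.5977  x^+=1.0328  v^+=-1.7007  a^+=-0.0592
step 2: x_pred=0.1231  r=2.6469  x^+=0.6763  v^+=0.6701  a^+=0.4685
step 3: x_pred=1.0973  r=0.4627  x^+=1.1940  v^+=1.3384  a^+=0.5608
step 4: x_pred=1.9821  r=-1.2321  x^+=1.7246  v^+=0.5174  a^+=0.3151
step 5: x_pred=2.0431  r=-5.0631  x^+=0.9849  v^+=-3.9106  a^+=-0.6942
step 6: x_pred=-1.1852  r=3.6252  x^+=-0.4276  v^+=-0.9884  a^+=0.0285
step 7: x_pred=-0.9474  r=6.0974  x^+=0.3269  v^+=4.5604  a^+=1.2441
step 8: x_pred=2.9186  r=-5.7586  x^+=1.7151  v^+=-0.0065  a^+=0.0960

a_post = 0.0960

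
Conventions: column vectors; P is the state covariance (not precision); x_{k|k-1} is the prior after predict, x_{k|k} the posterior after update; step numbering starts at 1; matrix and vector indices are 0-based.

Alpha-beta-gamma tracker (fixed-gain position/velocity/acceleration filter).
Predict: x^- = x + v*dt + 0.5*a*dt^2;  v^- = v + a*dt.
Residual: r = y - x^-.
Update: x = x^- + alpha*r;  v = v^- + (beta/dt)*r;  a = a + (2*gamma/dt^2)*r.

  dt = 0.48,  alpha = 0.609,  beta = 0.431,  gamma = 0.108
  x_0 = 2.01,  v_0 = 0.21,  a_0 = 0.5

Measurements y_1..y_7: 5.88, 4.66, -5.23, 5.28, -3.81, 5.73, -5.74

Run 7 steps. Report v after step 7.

step 1: x_pred=2.1684  r=3.7116  x^+=4.4288  v^+=3.7827  a^+=3.9796
step 2: x_pred=6.7029  r=-2.0429  x^+=5.4588  v^+=3.8586  a^+=2.0644
step 3: x_pred=7.5487  r=-12.7787  x^+=-0.2335  v^+=-6.6247  a^+=-9.9156
step 4: x_pred=-4.5557  r=9.8357  x^+=1.4342  v^+=-2.5526  a^+=-0.6947
step 5: x_pred=0.1290  r=-3.9390  x^+=-2.2699  v^+=-6.4229  a^+=-4.3875
step 6: x_pred=-5.8583  r=11.5883  x^+=1.1990  v^+=1.8764  a^+=6.4766
step 7: x_pred=2.8458  r=-8.5858  x^+=-2.3830  v^+=-2.7241  a^+=-1.5726

v_post = -2.7241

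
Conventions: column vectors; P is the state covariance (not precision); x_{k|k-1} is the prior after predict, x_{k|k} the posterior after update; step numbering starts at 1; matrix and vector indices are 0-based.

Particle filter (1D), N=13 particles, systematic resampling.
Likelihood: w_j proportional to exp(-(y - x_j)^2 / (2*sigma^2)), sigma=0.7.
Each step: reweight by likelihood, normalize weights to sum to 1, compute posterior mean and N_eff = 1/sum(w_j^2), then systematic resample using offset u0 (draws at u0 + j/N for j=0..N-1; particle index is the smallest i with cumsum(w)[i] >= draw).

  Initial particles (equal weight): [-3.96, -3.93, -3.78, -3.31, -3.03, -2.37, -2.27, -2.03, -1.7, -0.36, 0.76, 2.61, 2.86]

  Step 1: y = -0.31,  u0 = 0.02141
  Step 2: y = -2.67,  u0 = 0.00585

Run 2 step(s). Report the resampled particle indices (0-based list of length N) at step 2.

resampled_idx = [0, 0, 0, 0, 0, 0, 0, 0, 0, 1, 1, 1, 1]

step 1: w=[0.0000, 0.0000, 0.0000, 0.0001, 0.0003, 0.0086, 0.0130, 0.0319, 0.0910, 0.6518, 0.2032, 0.0001, 0.0000]  mean=-0.3505  Neff=2.1023  idx=[6, 8, 9, 9, 9, 9, 9, 9, 9, 9, 9, 10, 10]
step 2: w=[0.6682, 0.3012, 0.0034, 0.0034, 0.0034, 0.0034, 0.0034, 0.0034, 0.0034, 0.0034, 0.0034, 0.0000, 0.0000]  mean=-2.0399  Neff=1.8610  idx=[0, 0, 0, 0, 0, 0, 0, 0, 0, 1, 1, 1, 1]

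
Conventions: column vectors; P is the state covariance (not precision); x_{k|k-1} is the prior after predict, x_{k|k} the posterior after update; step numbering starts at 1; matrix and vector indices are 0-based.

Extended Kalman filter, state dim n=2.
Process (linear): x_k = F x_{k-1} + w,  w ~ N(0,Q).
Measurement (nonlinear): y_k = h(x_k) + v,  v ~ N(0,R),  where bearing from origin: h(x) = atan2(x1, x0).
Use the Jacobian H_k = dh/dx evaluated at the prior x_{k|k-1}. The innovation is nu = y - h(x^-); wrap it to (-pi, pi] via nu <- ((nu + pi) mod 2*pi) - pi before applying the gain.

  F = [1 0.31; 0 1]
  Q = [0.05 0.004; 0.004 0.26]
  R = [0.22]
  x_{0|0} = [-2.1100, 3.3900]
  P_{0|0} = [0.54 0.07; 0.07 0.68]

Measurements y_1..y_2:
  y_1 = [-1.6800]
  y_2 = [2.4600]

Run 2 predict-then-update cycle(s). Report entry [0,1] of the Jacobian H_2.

step 1: x^-=[-1.0591, 3.3900]  P^-=[0.6987 0.2848; 0.2848 0.9400]  H_jac=[-0.2688 -0.0840]  S=[0.2899]  K=[-0.7301; -0.5362]  nu=[2.7296]  x^+=[-3.0521, 1.9264]  P^+=[0.5442 0.1713; 0.1713 0.8566]
step 2: x^-=[-2.4549, 1.9264]  P^-=[0.7827 0.4408; 0.4408 1.1166]  H_jac=[-0.1978 -0.2521]  S=[0.3656]  K=[-0.7276; -1.0086]  nu=[-0.0162]  x^+=[-2.4431, 1.9428]  P^+=[0.5892 0.1726; 0.1726 0.7447]

H_jac[0,1] = -0.2521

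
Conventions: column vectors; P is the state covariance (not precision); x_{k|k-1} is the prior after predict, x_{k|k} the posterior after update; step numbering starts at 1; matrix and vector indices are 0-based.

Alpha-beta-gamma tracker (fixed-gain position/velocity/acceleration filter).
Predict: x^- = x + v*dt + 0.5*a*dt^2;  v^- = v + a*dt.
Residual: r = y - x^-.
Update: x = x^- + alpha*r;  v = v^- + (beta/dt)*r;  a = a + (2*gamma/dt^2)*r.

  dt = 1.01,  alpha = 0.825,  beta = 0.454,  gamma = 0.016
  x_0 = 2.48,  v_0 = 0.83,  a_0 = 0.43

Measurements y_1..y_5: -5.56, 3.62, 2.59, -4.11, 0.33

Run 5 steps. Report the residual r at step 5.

step 1: x_pred=3.5376  r=-9.0976  x^+=-3.9679  v^+=-2.8251  a^+=0.1446
step 2: x_pred=-6.7475  r=10.3675  x^+=1.8057  v^+=1.9812  a^+=0.4698
step 3: x_pred=4.0463  r=-1.4563  x^+=2.8449  v^+=1.8011  a^+=0.4242
step 4: x_pred=4.8803  r=-8.9903  x^+=-2.5367  v^+=-1.8117  a^+=0.1421
step 5: x_pred=-4.2940  r=4.6240  x^+=-0.4792  v^+=0.4104  a^+=0.2872

resid = 4.6240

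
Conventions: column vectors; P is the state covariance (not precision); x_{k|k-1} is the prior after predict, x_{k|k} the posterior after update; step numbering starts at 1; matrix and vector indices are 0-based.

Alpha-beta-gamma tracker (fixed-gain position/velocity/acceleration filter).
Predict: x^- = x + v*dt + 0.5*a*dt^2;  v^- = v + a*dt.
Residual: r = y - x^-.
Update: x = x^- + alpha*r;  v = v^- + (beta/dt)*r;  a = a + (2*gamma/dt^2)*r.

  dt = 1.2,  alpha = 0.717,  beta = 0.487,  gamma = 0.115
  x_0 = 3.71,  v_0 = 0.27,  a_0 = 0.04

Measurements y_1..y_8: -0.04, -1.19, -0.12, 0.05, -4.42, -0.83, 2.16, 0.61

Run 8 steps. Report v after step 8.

v_post = 1.8591

step 1: x_pred=4.0628  r=-4.1028  x^+=1.1211  v^+=-1.3471  a^+=-0.6153
step 2: x_pred=-0.9384  r=-0.2516  x^+=-1.1188  v^+=-2.1875  a^+=-0.6555
step 3: x_pred=-4.2158  r=4.0958  x^+=-1.2791  v^+=-1.3119  a^+=-0.0013
step 4: x_pred=-2.8544  r=2.9044  x^+=-0.7719  v^+=-0.1348  a^+=0.4626
step 5: x_pred=-0.6006  r=-3.8194  x^+=-3.3391  v^+=-1.1297  a^+=-0.1475
step 6: x_pred=-4.8010  r=3.9710  x^+=-1.9538  v^+=0.3049  a^+=0.4868
step 7: x_pred=-1.2374  r=3.3974  x^+=1.1985  v^+=2.2678  a^+=1.0294
step 8: x_pred=4.6611  r=-4.0511  x^+=1.7565  v^+=1.8591  a^+=0.3824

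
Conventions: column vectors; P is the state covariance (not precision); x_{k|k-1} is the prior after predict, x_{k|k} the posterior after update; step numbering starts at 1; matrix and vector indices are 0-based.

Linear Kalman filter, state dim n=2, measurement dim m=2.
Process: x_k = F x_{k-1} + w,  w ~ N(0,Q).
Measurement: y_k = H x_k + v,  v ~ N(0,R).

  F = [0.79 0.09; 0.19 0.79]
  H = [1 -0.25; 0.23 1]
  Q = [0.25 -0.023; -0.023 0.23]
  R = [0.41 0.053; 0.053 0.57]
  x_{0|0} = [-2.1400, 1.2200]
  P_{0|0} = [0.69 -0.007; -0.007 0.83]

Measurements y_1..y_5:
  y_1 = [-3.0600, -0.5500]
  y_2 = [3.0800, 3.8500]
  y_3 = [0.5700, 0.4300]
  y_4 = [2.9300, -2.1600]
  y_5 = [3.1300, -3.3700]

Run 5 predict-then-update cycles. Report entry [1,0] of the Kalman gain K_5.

K[1,0] = -0.1103

step 1: x^-=[-1.5808, 0.5572]  P^-=[0.6864 0.1351; 0.1351 0.7708]  S=[1.0770 0.1455; 0.1455 1.4393]  K=[0.5864 0.1443; -0.1305 0.5703]  nu=[-1.3399, -0.7436]  x^+=[-2.4739, 0.3080]  P^+=[0.2614 0.0532; 0.0532 0.3059]
step 2: x^-=[-1.9266, -0.2267]  P^-=[0.4232 0.0721; 0.0721 0.4463]  S=[0.8250 0.1067; 0.1067 1.0719]  K=[0.4768 0.1106; -0.1051 0.4423]  nu=[4.9499, 4.5198]  x^+=[0.9333, 1.2525]  P^+=[0.2113 0.0397; 0.0397 0.2374]
step 3: x^-=[0.8500, 1.1668]  P^-=[0.3894 0.0511; 0.0511 0.3977]  S=[0.7988 0.0913; 0.0913 1.0118]  K=[0.4604 0.0975; -0.1079 0.4144]  nu=[0.0117, -0.9323]  x^+=[0.7645, 0.7792]  P^+=[0.2023 0.0334; 0.0334 0.2228]
step 4: x^-=[0.6741, 0.7608]  P^-=[0.3828 0.0446; 0.0446 0.3864]  S=[0.7946 0.0865; 0.0865 0.9972]  K=[0.4575 0.0934; -0.1097 0.4073]  nu=[2.4461, -3.0758]  x^+=[1.5061, -0.7604]  P^+=[0.2004 0.0314; 0.0314 0.2191]
step 5: x^-=[1.1214, -0.3146]  P^-=[0.3813 0.0428; 0.0428 0.3834]  S=[0.7939 0.0852; 0.0852 0.9933]  K=[0.4569 0.0922; -0.1103 0.4054]  nu=[1.9300, -3.3133]  x^+=[1.6978, -1.8707]  P^+=[0.1999 0.0308; 0.0308 0.2181]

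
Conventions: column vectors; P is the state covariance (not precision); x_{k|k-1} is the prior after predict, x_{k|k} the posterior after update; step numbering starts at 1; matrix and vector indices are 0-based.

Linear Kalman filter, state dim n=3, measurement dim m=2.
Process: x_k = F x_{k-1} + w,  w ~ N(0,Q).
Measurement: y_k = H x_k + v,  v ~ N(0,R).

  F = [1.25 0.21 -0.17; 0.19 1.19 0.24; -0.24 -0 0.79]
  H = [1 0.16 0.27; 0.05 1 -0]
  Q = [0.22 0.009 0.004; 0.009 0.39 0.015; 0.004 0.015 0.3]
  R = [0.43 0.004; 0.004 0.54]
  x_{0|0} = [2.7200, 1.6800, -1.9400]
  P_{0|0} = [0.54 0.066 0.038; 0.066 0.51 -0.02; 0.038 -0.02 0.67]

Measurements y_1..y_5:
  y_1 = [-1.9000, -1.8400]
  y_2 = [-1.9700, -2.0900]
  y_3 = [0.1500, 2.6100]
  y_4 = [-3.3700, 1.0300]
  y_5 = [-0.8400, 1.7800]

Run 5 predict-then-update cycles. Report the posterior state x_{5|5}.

x_post = [-1.8310, 1.4612, 0.7628]

step 1: x^-=[4.0826, 2.0504, -2.1854]  P^-=[1.1255 0.3514 -0.2156; 0.3514 1.1922 0.0833; -0.2156 0.0833 0.7348]  S=[1.6429 0.6248; 0.6248 1.7701]  K=[0.6888 -0.0128; 0.0968 0.6493; -0.0207 0.0483]  nu=[-5.7206, -4.0945]  x^+=[0.1949, -1.1616, -2.2647]  P^+=[0.3569 -0.0220 -0.2120; -0.0220 0.3521 0.0366; -0.2120 0.0366 0.7313]
step 2: x^-=[0.3846, -1.8888, -1.8359]  P^-=[0.8902 0.0560 -0.4121; 0.0560 0.9352 0.1584; -0.4121 0.1584 0.8573]  S=[1.2157 0.2918; 0.2918 1.4830]  K=[0.6631 -0.0627; 0.0551 0.6216; -0.1574 0.1239]  nu=[-1.5568, -0.2205]  x^+=[-0.6339, -2.1116, -1.6181]  P^+=[0.3740 -0.0499 -0.3005; -0.0499 0.3384 0.0813; -0.3005 0.0813 0.8158]
step 3: x^-=[-0.9607, -3.0216, -1.1262]  P^-=[0.9386 -0.0199 -0.5107; -0.0199 0.9262 0.2155; -0.5107 0.2155 0.9446]  S=[1.1976 0.2303; 0.2303 1.4665]  K=[0.6830 -0.0889; 0.0354 0.6253; -0.2162 0.1635]  nu=[1.8982, 5.6796]  x^+=[-0.1689, 0.5971, -0.6079]  P^+=[0.3963 -0.0651 -0.3428; -0.0651 0.3411 0.1046; -0.3428 0.1046 0.8657]
step 4: x^-=[0.0176, 0.5326, -0.4397]  P^-=[0.9833 -0.0540 -0.5630; -0.0540 0.9362 0.2462; -0.5630 0.2462 0.9931]  S=[1.2097 0.2074; 0.2074 1.4732]  K=[0.6975 -0.1015; 0.0261 0.6299; -0.2424 0.1822]  nu=[-3.3541, 0.4965]  x^+=[-2.3722, 0.7577, 0.4639]  P^+=[0.4090 -0.0725 -0.3627; -0.0725 0.3439 0.1155; -0.3627 0.1155 0.8915]
step 5: x^-=[-2.8850, 0.5623, 0.9358]  P^-=[1.0079 -0.0696 -0.5886; -0.0696 0.9433 0.2611; -0.5886 0.2611 1.0175]  S=[1.2187 0.1977; 0.1977 1.4788]  K=[0.7049 -0.1072; 0.0220 0.6326; -0.2542 0.1907]  nu=[1.7024, 1.3620]  x^+=[-1.8310, 1.4612, 0.7628]  P^+=[0.4152 -0.0758 -0.3719; -0.0758 0.3455 0.1205; -0.3719 0.1205 0.9041]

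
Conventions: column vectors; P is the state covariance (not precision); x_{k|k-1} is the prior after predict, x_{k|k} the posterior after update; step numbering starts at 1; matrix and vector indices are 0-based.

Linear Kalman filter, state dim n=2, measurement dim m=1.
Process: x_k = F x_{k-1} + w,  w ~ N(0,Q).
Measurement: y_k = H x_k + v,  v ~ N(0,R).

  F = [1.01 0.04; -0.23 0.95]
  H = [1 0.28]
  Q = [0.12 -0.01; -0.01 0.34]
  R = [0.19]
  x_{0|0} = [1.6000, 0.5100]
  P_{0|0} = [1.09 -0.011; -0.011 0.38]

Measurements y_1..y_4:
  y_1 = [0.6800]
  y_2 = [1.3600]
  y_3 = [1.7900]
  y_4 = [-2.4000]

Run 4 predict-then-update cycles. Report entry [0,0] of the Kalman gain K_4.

step 1: x^-=[1.6364, 0.1165]  P^-=[1.2316 -0.2592; -0.2592 0.7454]  S=[1.3349]  K=[0.8683; -0.0378]  nu=[-0.9890]  x^+=[0.7777, 0.1539]  P^+=[0.2253 -0.2154; -0.2154 0.7435]
step 2: x^-=[0.7916, -0.0326]  P^-=[0.3336 -0.2387; -0.2387 1.1170]  S=[0.4775]  K=[0.5587; 0.1550]  nu=[0.5775]  x^+=[1.1142, 0.0569]  P^+=[0.1846 -0.2801; -0.2801 1.1056]
step 3: x^-=[1.1277, -0.2022]  P^-=[0.2874 -0.2770; -0.2770 1.4699]  S=[0.4375]  K=[0.4796; 0.3075]  nu=[0.7190]  x^+=[1.4725, 0.0189]  P^+=[0.1868 -0.3416; -0.3416 1.4286]
step 4: x^-=[1.4880, -0.3208]  P^-=[0.2852 -0.3237; -0.3237 1.7884]  S=[0.4342]  K=[0.4482; 0.4078]  nu=[-3.7982]  x^+=[-0.2143, -1.8698]  P^+=[0.1980 -0.4031; -0.4031 1.7162]

K[0,0] = 0.4482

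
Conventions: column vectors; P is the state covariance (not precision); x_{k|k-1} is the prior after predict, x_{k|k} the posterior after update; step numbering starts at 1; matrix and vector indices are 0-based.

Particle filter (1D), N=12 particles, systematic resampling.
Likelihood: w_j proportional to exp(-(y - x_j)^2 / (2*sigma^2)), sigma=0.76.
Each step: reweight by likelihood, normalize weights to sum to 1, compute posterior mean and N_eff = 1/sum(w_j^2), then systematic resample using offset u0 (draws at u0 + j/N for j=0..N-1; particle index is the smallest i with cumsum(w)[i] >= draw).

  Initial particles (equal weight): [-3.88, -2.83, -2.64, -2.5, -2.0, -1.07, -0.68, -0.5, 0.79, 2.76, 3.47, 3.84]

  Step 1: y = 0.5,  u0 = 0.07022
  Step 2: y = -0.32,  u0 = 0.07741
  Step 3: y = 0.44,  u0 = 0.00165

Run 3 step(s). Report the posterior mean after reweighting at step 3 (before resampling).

step 1: w=[0.0000, 0.0000, 0.0001, 0.0002, 0.0025, 0.0663, 0.1677, 0.2356, 0.5205, 0.0067, 0.0003, 0.0000]  mean=0.1221  Neff=2.7855  idx=[6, 6, 7, 7, 7, 8, 8, 8, 8, 8, 8, 8]
step 2: w=[0.1256, 0.1256, 0.1367, 0.1367, 0.1367, 0.0484, 0.0484, 0.0484, 0.0484, 0.0484, 0.0484, 0.0484]  mean=-0.1084  Neff=9.6151  idx=[0, 1, 1, 2, 3, 3, 4, 4, 6, 8, 10, 11]
step 3: w=[0.0487, 0.0487, 0.0487, 0.0671, 0.0671, 0.0671, 0.0671, 0.0671, 0.1296, 0.1296, 0.1296, 0.1296]  mean=0.1427  Neff=10.3265  idx=[0, 1, 3, 4, 5, 7, 8, 8, 9, 10, 10, 11]

post_mean = 0.1427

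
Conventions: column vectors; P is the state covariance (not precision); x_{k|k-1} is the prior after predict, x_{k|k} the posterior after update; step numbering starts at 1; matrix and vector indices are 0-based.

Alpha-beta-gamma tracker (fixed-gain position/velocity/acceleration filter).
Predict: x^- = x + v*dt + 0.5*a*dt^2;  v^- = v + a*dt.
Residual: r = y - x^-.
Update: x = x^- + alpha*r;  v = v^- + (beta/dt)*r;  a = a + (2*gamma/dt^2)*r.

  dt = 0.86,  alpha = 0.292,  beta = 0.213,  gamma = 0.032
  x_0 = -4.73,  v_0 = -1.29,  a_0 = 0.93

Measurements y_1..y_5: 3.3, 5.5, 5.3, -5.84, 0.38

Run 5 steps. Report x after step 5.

x_post = 7.5369

step 1: x_pred=-5.4955  r=8.7955  x^+=-2.9272  v^+=1.6882  a^+=1.6911
step 2: x_pred=-0.8500  r=6.3500  x^+=1.0042  v^+=4.7153  a^+=2.2406
step 3: x_pred=5.8879  r=-0.5879  x^+=5.7163  v^+=6.4966  a^+=2.1897
step 4: x_pred=12.1131  r=-17.9531  x^+=6.8708  v^+=3.9332  a^+=0.6362
step 5: x_pred=10.4886  r=-10.1086  x^+=7.5369  v^+=1.9767  a^+=-0.2386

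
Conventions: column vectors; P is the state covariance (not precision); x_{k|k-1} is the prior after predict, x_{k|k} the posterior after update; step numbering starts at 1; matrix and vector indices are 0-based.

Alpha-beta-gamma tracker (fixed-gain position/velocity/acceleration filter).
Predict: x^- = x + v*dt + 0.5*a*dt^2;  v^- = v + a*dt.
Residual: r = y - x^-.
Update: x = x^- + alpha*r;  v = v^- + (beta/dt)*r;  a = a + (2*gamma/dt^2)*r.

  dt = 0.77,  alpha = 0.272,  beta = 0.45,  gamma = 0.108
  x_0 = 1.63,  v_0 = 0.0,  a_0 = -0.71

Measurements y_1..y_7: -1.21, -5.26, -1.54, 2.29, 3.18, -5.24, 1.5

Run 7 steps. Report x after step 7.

step 1: x_pred=1.4195  r=-2.6295  x^+=0.7043  v^+=-2.0834  a^+=-1.6680
step 2: x_pred=-1.3944  r=-3.8656  x^+=-2.4459  v^+=-5.6269  a^+=-3.0762
step 3: x_pred=-7.6905  r=6.1505  x^+=-6.0176  v^+=-4.4011  a^+=-0.8355
step 4: x_pred=-9.6541  r=11.9441  x^+=-6.4053  v^+=1.9358  a^+=3.5158
step 5: x_pred=-3.8725  r=7.0525  x^+=-1.9542  v^+=8.7646  a^+=6.0851
step 6: x_pred=6.5985  r=-11.8385  x^+=3.3784  v^+=6.5315  a^+=1.7722
step 7: x_pred=8.9331  r=-7.4331  x^+=6.9113  v^+=3.5522  a^+=-0.9357

x_post = 6.9113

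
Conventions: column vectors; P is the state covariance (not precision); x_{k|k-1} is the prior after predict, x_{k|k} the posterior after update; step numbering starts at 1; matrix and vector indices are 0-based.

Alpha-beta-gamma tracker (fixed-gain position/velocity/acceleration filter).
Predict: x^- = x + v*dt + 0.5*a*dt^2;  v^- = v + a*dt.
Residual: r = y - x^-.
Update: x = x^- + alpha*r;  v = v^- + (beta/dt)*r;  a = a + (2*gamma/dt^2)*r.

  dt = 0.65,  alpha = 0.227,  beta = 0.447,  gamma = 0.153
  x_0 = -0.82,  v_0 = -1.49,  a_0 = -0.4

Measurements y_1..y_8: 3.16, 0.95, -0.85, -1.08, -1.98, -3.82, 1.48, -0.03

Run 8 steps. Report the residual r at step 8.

step 1: x_pred=-1.8730  r=5.0330  x^+=-0.7305  v^+=1.7112  a^+=3.2452
step 2: x_pred=1.0673  r=-0.1173  x^+=1.0407  v^+=3.7399  a^+=3.1603
step 3: x_pred=4.1392  r=-4.9892  x^+=3.0066  v^+=2.3630  a^+=-0.4532
step 4: x_pred=4.4469  r=-5.5269  x^+=3.1923  v^+=-1.7324  a^+=-4.4561
step 5: x_pred=1.1249  r=-3.1049  x^+=0.4201  v^+=-6.7640  a^+=-6.7048
step 6: x_pred=-5.3929  r=1.5729  x^+=-5.0359  v^+=-10.0405  a^+=-5.5656
step 7: x_pred=-12.7379  r=14.2179  x^+=-9.5105  v^+=-3.8806  a^+=4.7319
step 8: x_pred=-11.0332  r=11.0032  x^+=-8.5355  v^+=6.7620  a^+=12.7011

resid = 11.0032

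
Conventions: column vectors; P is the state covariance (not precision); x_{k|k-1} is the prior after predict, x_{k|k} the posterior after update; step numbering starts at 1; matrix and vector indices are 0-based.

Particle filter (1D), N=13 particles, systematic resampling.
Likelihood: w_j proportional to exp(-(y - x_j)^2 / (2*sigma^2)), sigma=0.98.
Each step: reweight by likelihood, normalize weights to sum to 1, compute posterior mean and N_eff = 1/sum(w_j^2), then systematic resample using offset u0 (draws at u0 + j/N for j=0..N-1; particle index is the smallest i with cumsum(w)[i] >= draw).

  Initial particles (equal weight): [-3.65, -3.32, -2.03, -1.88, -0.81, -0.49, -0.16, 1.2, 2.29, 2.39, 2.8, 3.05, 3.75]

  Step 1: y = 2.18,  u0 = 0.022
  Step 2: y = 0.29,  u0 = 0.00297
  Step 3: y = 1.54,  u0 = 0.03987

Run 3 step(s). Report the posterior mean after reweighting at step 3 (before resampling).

step 1: w=[0.0000, 0.0000, 0.0000, 0.0000, 0.0021, 0.0055, 0.0130, 0.1366, 0.2238, 0.2201, 0.1844, 0.1519, 0.0624]  mean=2.4096  Neff=5.6058  idx=[7, 7, 8, 8, 8, 9, 9, 9, 10, 10, 11, 11, 12]
step 2: w=[0.3108, 0.3108, 0.0596, 0.0596, 0.0596, 0.0482, 0.0482, 0.0482, 0.0180, 0.0180, 0.0091, 0.0091, 0.0009]  mean=1.6604  Neff=4.7249  idx=[0, 0, 0, 0, 0, 1, 1, 1, 1, 3, 4, 6, 7]
step 3: w=[0.0830, 0.0830, 0.0830, 0.0830, 0.0830, 0.0830, 0.0830, 0.0830, 0.0830, 0.0658, 0.0658, 0.0605, 0.0605]  mean=1.4875  Neff=12.8133  idx=[0, 1, 2, 3, 4, 5, 6, 6, 7, 8, 9, 11, 12]

post_mean = 1.4875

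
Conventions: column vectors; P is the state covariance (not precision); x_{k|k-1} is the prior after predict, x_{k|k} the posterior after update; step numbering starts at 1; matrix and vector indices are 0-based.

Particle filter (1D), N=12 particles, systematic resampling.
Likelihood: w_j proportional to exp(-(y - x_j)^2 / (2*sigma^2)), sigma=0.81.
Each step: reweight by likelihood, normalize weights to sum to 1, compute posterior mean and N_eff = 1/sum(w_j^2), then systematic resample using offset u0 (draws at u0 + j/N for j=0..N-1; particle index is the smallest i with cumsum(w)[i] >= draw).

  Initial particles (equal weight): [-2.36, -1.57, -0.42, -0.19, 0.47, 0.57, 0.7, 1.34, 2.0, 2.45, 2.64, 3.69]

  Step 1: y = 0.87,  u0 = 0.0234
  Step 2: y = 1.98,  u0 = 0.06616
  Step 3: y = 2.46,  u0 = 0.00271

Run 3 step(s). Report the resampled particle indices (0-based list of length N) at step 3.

resampled_idx = [0, 4, 5, 6, 7, 8, 9, 9, 10, 10, 11, 11]

step 1: w=[0.0001, 0.0021, 0.0565, 0.0853, 0.1777, 0.1875, 0.1964, 0.1697, 0.0759, 0.0300, 0.0184, 0.0005]  mean=0.7873  Neff=6.5982  idx=[2, 3, 4, 4, 5, 5, 6, 6, 6, 7, 7, 8]
step 2: w=[0.0030, 0.0067, 0.0423, 0.0423, 0.0529, 0.0529, 0.0690, 0.0690, 0.0690, 0.1761, 0.1761, 0.2406]  mean=1.1957  Neff=6.9718  idx=[3, 5, 6, 7, 8, 9, 9, 10, 10, 11, 11, 11]
step 3: w=[0.0109, 0.0146, 0.0210, 0.0210, 0.0210, 0.0856, 0.0856, 0.0856, 0.0856, 0.1896, 0.1896, 0.1896]  mean=1.6543  Neff=7.2021  idx=[0, 4, 5, 6, 7, 8, 9, 9, 10, 10, 11, 11]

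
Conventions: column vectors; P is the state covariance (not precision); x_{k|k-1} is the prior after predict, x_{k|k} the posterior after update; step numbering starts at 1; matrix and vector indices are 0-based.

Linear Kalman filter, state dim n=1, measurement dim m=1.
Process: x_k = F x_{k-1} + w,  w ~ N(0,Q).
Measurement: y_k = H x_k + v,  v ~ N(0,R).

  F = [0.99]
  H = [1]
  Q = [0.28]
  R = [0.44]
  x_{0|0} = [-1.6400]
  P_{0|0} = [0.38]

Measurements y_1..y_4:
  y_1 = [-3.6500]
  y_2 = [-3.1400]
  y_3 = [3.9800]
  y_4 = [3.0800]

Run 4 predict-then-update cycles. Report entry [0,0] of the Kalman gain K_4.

K[0,0] = 0.5383

step 1: x^-=[-1.6236]  P^-=[0.6524]  S=[1.0924]  K=[0.5972]  nu=[-2.0264]  x^+=[-2.8338]  P^+=[0.2628]
step 2: x^-=[-2.8055]  P^-=[0.5376]  S=[0.9776]  K=[0.5499]  nu=[-0.3345]  x^+=[-2.9894]  P^+=[0.2420]
step 3: x^-=[-2.9595]  P^-=[0.5171]  S=[0.9571]  K=[0.5403]  nu=[6.9395]  x^+=[0.7899]  P^+=[0.2377]
step 4: x^-=[0.7820]  P^-=[0.5130]  S=[0.9530]  K=[0.5383]  nu=[2.2980]  x^+=[2.0190]  P^+=[0.2369]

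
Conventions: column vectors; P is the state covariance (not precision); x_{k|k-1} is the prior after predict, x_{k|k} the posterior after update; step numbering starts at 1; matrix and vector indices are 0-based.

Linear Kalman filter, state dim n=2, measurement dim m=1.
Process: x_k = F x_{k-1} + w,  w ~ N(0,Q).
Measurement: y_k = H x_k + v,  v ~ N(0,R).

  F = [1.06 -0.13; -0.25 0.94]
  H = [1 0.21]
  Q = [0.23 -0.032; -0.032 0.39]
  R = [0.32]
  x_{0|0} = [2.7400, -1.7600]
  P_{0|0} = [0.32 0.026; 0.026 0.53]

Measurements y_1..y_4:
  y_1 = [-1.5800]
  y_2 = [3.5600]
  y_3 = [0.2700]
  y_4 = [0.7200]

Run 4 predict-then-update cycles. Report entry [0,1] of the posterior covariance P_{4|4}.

P_post[0,1] = -0.5199

step 1: x^-=[3.1332, -2.3394]  P^-=[0.5913 -0.1548; -0.1548 0.8661]  S=[0.8845]  K=[0.6318; 0.0306]  nu=[-4.2219]  x^+=[0.4658, -2.4686]  P^+=[0.2383 -0.1719; -0.1719 0.8653]
step 2: x^-=[0.8147, -2.4369]  P^-=[0.5597 -0.3778; -0.3778 1.2502]  S=[0.7762]  K=[0.6189; -0.1484]  nu=[3.2571]  x^+=[2.8305, -2.9204]  P^+=[0.2624 -0.3065; -0.3065 1.2331]
step 3: x^-=[3.3800, -3.4528]  P^-=[0.6301 -0.5675; -0.5675 1.6400]  S=[0.7841]  K=[0.6516; -0.2846]  nu=[-2.3849]  x^+=[1.8259, -2.7741]  P^+=[0.2972 -0.4221; -0.4221 1.5765]
step 4: x^-=[2.2961, -3.0641]  P^-=[0.7069 -0.7377; -0.7377 2.0000]  S=[0.8052]  K=[0.6855; -0.3946]  nu=[-0.9326]  x^+=[1.6568, -2.6961]  P^+=[0.3285 -0.5199; -0.5199 1.8746]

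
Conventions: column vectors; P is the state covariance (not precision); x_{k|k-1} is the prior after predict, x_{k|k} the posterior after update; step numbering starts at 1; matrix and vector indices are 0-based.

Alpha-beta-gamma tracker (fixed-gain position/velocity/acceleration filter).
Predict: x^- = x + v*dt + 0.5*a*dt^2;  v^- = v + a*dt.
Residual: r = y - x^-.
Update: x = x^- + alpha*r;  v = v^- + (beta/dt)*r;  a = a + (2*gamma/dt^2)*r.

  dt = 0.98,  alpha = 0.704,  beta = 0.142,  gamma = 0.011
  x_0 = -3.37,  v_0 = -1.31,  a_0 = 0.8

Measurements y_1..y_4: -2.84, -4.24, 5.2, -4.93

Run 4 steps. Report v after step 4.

step 1: x_pred=-4.2696  r=1.4296  x^+=-3.2632  v^+=-0.3188  a^+=0.8327
step 2: x_pred=-3.1758  r=-1.0642  x^+=-3.9250  v^+=0.3430  a^+=0.8084
step 3: x_pred=-3.2006  r=8.4006  x^+=2.7134  v^+=2.3525  a^+=1.0008
step 4: x_pred=5.4994  r=-10.4294  x^+=-1.8429  v^+=1.8221  a^+=0.7619

v_post = 1.8221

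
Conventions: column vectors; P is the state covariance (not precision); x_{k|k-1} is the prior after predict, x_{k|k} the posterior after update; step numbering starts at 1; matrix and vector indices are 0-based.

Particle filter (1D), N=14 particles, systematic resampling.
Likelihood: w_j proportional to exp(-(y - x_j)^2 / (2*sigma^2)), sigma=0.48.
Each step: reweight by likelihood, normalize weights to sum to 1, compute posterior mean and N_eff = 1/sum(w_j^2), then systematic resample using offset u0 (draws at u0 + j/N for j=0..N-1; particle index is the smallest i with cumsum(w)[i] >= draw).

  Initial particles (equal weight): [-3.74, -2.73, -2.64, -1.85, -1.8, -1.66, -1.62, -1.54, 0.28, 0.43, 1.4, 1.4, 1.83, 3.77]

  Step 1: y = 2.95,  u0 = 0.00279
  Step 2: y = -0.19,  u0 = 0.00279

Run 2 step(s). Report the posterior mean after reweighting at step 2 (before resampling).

step 1: w=[0.0000, 0.0000, 0.0000, 0.0000, 0.0000, 0.0000, 0.0000, 0.0000, 0.0000, 0.0000, 0.0176, 0.0176, 0.2127, 0.7521]  mean=3.2739  Neff=1.6353  idx=[10, 12, 12, 12, 13, 13, 13, 13, 13, 13, 13, 13, 13, 13]
step 2: w=[0.9064, 0.0312, 0.0312, 0.0312, 0.0000, 0.0000, 0.0000, 0.0000, 0.0000, 0.0000, 0.0000, 0.0000, 0.0000, 0.0000]  mean=1.4403  Neff=1.2130  idx=[0, 0, 0, 0, 0, 0, 0, 0, 0, 0, 0, 0, 0, 1]

post_mean = 1.4403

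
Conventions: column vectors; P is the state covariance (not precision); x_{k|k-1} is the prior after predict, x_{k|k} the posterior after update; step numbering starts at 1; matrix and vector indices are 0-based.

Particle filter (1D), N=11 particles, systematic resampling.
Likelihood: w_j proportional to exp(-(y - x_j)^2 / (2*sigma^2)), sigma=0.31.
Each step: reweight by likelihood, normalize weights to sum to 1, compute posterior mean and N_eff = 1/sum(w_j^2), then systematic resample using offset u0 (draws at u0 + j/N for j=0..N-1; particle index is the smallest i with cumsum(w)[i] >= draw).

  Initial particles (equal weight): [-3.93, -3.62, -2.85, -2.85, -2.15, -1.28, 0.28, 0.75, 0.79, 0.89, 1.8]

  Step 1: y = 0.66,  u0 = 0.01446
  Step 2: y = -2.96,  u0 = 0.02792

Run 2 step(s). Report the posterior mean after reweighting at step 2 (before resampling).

step 1: w=[0.0000, 0.0000, 0.0000, 0.0000, 0.0000, 0.0000, 0.1518, 0.3086, 0.2948, 0.2444, 0.0004]  mean=0.7250  Neff=3.7748  idx=[6, 6, 7, 7, 7, 8, 8, 8, 8, 9, 9]
step 2: w=[0.5000, 0.5000, 0.0000, 0.0000, 0.0000, 0.0000, 0.0000, 0.0000, 0.0000, 0.0000, 0.0000]  mean=0.2800  Neff=2.0000  idx=[0, 0, 0, 0, 0, 0, 1, 1, 1, 1, 1]

post_mean = 0.2800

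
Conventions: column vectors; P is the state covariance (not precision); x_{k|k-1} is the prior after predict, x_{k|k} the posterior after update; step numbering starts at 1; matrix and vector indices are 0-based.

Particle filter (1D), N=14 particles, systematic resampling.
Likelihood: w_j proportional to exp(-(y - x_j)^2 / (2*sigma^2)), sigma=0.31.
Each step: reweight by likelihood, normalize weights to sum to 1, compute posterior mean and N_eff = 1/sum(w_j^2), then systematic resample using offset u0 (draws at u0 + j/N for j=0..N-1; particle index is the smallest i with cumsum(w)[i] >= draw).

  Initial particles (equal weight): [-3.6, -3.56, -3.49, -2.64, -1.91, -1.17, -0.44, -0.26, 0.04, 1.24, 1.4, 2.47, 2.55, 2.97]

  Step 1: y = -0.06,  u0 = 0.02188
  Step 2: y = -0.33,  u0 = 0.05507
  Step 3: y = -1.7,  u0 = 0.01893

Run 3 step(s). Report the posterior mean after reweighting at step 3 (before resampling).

post_mean = -0.4115

step 1: w=[0.0000, 0.0000, 0.0000, 0.0000, 0.0000, 0.0007, 0.2111, 0.3634, 0.4247, 0.0001, 0.0000, 0.0000, 0.0000, 0.0000]  mean=-0.1711  Neff=2.8011  idx=[6, 6, 6, 7, 7, 7, 7, 7, 8, 8, 8, 8, 8, 8]
step 2: w=[0.0883, 0.0883, 0.0883, 0.0917, 0.0917, 0.0917, 0.0917, 0.0917, 0.0461, 0.0461, 0.0461, 0.0461, 0.0461, 0.0461]  mean=-0.2247  Neff=12.7924  idx=[0, 1, 2, 3, 3, 4, 5, 6, 6, 7, 8, 10, 12, 13]
step 3: w=[0.2809, 0.2809, 0.2809, 0.0224, 0.0224, 0.0224, 0.0224, 0.0224, 0.0224, 0.0224, 0.0002, 0.0002, 0.0002, 0.0002]  mean=-0.4115  Neff=4.1642  idx=[0, 0, 0, 0, 1, 1, 1, 1, 2, 2, 2, 2, 4, 7]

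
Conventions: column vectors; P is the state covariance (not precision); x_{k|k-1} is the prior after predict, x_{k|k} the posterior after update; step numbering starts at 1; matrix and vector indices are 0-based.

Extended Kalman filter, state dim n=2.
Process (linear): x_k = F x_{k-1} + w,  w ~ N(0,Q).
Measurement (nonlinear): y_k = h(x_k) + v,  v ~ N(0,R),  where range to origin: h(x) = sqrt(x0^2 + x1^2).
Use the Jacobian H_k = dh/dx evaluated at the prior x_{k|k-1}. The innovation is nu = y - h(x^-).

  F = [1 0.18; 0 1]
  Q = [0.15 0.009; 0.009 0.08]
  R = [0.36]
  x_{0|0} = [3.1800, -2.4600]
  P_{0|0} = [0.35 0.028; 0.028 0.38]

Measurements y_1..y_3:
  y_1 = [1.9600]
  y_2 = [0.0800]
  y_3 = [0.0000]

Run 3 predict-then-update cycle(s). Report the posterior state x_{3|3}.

x_post = [0.5918, -0.6608]

step 1: x^-=[2.7372, -2.4600]  P^-=[0.5224 0.1054; 0.1054 0.4600]  H_jac=[0.7438 -0.6684]  S=[0.7497]  K=[0.4243; -0.3056]  nu=[-1.7202]  x^+=[2.0074, -1.9344]  P^+=[0.3874 0.2026; 0.2026 0.3900]
step 2: x^-=[1.6592, -1.9344]  P^-=[0.6230 0.2818; 0.2818 0.4700]  H_jac=[0.6511 -0.7590]  S=[0.6163]  K=[0.3111; -0.2811]  nu=[-2.4685]  x^+=[0.8913, -1.2404]  P^+=[0.5634 0.3357; 0.3357 0.4213]
step 3: x^-=[0.6681, -1.2404]  P^-=[0.8479 0.4205; 0.4205 0.5013]  H_jac=[0.4742 -0.8804]  S=[0.5881]  K=[0.0541; -0.4114]  nu=[-1.4089]  x^+=[0.5918, -0.6608]  P^+=[0.8462 0.4336; 0.4336 0.4018]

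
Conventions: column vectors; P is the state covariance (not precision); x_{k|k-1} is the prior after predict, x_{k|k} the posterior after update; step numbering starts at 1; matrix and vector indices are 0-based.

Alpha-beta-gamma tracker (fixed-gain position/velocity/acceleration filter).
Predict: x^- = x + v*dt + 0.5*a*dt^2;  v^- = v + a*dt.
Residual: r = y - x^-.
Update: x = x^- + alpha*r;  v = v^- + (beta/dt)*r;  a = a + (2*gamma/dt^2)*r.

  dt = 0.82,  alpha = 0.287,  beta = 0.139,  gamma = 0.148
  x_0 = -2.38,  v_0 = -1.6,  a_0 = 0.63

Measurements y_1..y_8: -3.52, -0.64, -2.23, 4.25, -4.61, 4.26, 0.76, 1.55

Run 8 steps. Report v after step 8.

step 1: x_pred=-3.4802  r=-0.0398  x^+=-3.4916  v^+=-1.0901  a^+=0.6125
step 2: x_pred=-4.1796  r=3.5396  x^+=-3.1638  v^+=0.0121  a^+=2.1707
step 3: x_pred=-2.4241  r=0.1941  x^+=-2.3684  v^+=1.8249  a^+=2.2561
step 4: x_pred=-0.1134  r=4.3634  x^+=1.1389  v^+=4.4146  a^+=4.1769
step 5: x_pred=6.1631  r=-10.7731  x^+=3.0712  v^+=6.0135  a^+=-0.5656
step 6: x_pred=7.8122  r=-3.5522  x^+=6.7927  v^+=4.9476  a^+=-2.1293
step 7: x_pred=10.1339  r=-9.3739  x^+=7.4436  v^+=1.6126  a^+=-6.2558
step 8: x_pred=6.6627  r=-5.1127  x^+=5.1954  v^+=-4.3838  a^+=-8.5065

v_post = -4.3838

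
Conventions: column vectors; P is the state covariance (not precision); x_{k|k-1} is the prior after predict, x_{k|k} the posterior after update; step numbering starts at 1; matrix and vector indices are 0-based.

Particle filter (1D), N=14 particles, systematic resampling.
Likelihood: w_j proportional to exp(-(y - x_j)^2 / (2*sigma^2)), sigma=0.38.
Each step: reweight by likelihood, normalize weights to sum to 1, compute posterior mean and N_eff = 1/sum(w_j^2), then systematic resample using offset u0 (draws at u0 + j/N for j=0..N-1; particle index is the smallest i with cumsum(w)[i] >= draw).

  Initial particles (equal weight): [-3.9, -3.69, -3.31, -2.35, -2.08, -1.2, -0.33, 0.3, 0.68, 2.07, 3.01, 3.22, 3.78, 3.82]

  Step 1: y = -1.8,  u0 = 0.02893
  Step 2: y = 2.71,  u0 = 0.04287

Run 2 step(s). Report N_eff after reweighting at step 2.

step 1: w=[0.0000, 0.0000, 0.0003, 0.2503, 0.5439, 0.2051, 0.0004, 0.0000, 0.0000, 0.0000, 0.0000, 0.0000, 0.0000, 0.0000]  mean=-1.9667  Neff=2.4966  idx=[3, 3, 3, 3, 4, 4, 4, 4, 4, 4, 4, 5, 5, 5]
step 2: w=[0.0000, 0.0000, 0.0000, 0.0000, 0.0000, 0.0000, 0.0000, 0.0000, 0.0000, 0.0000, 0.0000, 0.3333, 0.3333, 0.3333]  mean=-1.2000  Neff=3.0000  idx=[11, 11, 11, 11, 11, 12, 12, 12, 12, 13, 13, 13, 13, 13]

N_eff = 3.0000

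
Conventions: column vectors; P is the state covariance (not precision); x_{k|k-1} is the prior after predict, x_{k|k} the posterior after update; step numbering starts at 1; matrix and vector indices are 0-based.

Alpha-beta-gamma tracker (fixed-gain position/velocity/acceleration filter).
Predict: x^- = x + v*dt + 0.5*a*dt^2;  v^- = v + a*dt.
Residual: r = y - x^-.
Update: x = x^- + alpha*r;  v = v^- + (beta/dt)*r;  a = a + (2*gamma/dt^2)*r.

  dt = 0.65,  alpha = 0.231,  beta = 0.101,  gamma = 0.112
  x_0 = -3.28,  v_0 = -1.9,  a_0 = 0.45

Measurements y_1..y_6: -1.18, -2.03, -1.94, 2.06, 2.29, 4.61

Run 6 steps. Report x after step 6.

step 1: x_pred=-4.4199  r=3.2399  x^+=-3.6715  v^+=-1.1041  a^+=2.1677
step 2: x_pred=-3.9312  r=1.9012  x^+=-3.4920  v^+=0.6004  a^+=3.1757
step 3: x_pred=-2.4309  r=0.4909  x^+=-2.3175  v^+=2.7409  a^+=3.4360
step 4: x_pred=0.1899  r=1.8701  x^+=0.6219  v^+=5.2649  a^+=4.4275
step 5: x_pred=4.9794  r=-2.6894  x^+=4.3581  v^+=7.7248  a^+=3.0016
step 6: x_pred=10.0134  r=-5.4034  x^+=8.7652  v^+=8.8363  a^+=0.1369

x_post = 8.7652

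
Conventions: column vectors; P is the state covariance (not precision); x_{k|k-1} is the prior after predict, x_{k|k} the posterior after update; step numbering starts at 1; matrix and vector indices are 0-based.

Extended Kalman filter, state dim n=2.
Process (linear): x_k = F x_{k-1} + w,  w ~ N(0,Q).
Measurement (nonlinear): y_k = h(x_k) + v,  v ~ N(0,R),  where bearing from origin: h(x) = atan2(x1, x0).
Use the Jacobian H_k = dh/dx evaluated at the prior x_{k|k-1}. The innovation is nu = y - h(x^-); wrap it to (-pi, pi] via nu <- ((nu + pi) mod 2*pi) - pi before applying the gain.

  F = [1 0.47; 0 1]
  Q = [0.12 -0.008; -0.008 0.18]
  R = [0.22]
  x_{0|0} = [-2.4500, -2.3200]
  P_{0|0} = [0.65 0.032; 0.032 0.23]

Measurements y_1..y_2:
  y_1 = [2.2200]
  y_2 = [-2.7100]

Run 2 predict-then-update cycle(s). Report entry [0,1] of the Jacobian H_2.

step 1: x^-=[-3.5404, -2.3200]  P^-=[0.8509 0.1321; 0.1321 0.4100]  H_jac=[0.1295 -0.1976]  S=[0.2435]  K=[0.3453; -0.2625]  nu=[-1.5017]  x^+=[-4.0589, -1.9259]  P^+=[0.8219 0.1542; 0.1542 0.3932]
step 2: x^-=[-4.9640, -1.9259]  P^-=[1.1736 0.3310; 0.3310 0.5732]  H_jac=[0.0679 -0.1751]  S=[0.2351]  K=[0.0926; -0.3313]  nu=[0.0615]  x^+=[-4.9583, -1.9463]  P^+=[1.1716 0.3382; 0.3382 0.5474]

H_jac[0,1] = -0.1751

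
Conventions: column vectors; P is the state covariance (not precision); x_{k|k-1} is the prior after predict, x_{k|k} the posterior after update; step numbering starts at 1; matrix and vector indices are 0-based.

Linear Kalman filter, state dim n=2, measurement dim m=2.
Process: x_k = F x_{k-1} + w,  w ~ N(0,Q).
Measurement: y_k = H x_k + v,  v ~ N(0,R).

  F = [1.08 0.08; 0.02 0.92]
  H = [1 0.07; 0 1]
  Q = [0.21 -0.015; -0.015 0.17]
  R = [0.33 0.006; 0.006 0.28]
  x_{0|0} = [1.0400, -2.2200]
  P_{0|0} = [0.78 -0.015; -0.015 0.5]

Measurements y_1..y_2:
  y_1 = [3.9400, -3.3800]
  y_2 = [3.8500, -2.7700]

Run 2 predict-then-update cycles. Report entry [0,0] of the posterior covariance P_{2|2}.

P_post[0,0] = 0.2001

step 1: x^-=[0.9456, -2.0216]  P^-=[1.1204 0.0237; 0.0237 0.5930]  S=[1.4566 0.0712; 0.0712 0.8730]  K=[0.7721 -0.0358; 0.0116 0.6783]  nu=[3.1359, -1.3584]  x^+=[3.4154, -2.9066]  P^+=[0.2549 -0.0054; -0.0054 0.1900]
step 2: x^-=[3.4561, -2.6058]  P^-=[0.5077 -0.0009; -0.0009 0.3307]  S=[0.8391 0.0283; 0.0283 0.6107]  K=[0.6059 -0.0295; 0.0083 0.5411]  nu=[0.5763, -0.1642]  x^+=[3.8101, -2.6898]  P^+=[0.2001 -0.0046; -0.0046 0.1516]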